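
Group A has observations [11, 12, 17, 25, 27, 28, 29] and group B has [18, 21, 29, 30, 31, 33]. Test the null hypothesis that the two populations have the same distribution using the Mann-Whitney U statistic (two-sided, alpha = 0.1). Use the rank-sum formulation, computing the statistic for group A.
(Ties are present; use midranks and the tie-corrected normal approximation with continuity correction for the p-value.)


Step 1: Combine and sort all 13 observations; assign midranks.
sorted (value, group): (11,X), (12,X), (17,X), (18,Y), (21,Y), (25,X), (27,X), (28,X), (29,X), (29,Y), (30,Y), (31,Y), (33,Y)
ranks: 11->1, 12->2, 17->3, 18->4, 21->5, 25->6, 27->7, 28->8, 29->9.5, 29->9.5, 30->11, 31->12, 33->13
Step 2: Rank sum for X: R1 = 1 + 2 + 3 + 6 + 7 + 8 + 9.5 = 36.5.
Step 3: U_X = R1 - n1(n1+1)/2 = 36.5 - 7*8/2 = 36.5 - 28 = 8.5.
       U_Y = n1*n2 - U_X = 42 - 8.5 = 33.5.
Step 4: Ties are present, so use the tie-corrected normal approximation (with continuity correction) for the p-value.
Step 5: p-value = 0.086044; compare to alpha = 0.1. reject H0.

U_X = 8.5, p = 0.086044, reject H0 at alpha = 0.1.


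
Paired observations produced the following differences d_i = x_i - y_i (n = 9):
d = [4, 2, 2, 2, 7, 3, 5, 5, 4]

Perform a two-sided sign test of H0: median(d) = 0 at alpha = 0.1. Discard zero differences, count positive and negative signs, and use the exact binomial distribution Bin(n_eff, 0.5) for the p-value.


Step 1: Discard zero differences. Original n = 9; n_eff = number of nonzero differences = 9.
Nonzero differences (with sign): +4, +2, +2, +2, +7, +3, +5, +5, +4
Step 2: Count signs: positive = 9, negative = 0.
Step 3: Under H0: P(positive) = 0.5, so the number of positives S ~ Bin(9, 0.5).
Step 4: Two-sided exact p-value = sum of Bin(9,0.5) probabilities at or below the observed probability = 0.003906.
Step 5: alpha = 0.1. reject H0.

n_eff = 9, pos = 9, neg = 0, p = 0.003906, reject H0.


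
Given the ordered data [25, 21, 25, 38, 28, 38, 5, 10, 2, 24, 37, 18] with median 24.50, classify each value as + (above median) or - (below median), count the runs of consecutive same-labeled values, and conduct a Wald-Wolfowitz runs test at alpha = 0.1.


Step 1: Compute median = 24.50; label A = above, B = below.
Labels in order: ABAAAABBBBAB  (n_A = 6, n_B = 6)
Step 2: Count runs R = 6.
Step 3: Under H0 (random ordering), E[R] = 2*n_A*n_B/(n_A+n_B) + 1 = 2*6*6/12 + 1 = 7.0000.
        Var[R] = 2*n_A*n_B*(2*n_A*n_B - n_A - n_B) / ((n_A+n_B)^2 * (n_A+n_B-1)) = 4320/1584 = 2.7273.
        SD[R] = 1.6514.
Step 4: Continuity-corrected z = (R + 0.5 - E[R]) / SD[R] = (6 + 0.5 - 7.0000) / 1.6514 = -0.3028.
Step 5: Two-sided p-value via normal approximation = 2*(1 - Phi(|z|)) = 0.762069.
Step 6: alpha = 0.1. fail to reject H0.

R = 6, z = -0.3028, p = 0.762069, fail to reject H0.


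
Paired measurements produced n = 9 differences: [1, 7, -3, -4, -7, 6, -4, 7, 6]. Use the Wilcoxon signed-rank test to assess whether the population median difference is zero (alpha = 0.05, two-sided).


Step 1: Drop any zero differences (none here) and take |d_i|.
|d| = [1, 7, 3, 4, 7, 6, 4, 7, 6]
Step 2: Midrank |d_i| (ties get averaged ranks).
ranks: |1|->1, |7|->8, |3|->2, |4|->3.5, |7|->8, |6|->5.5, |4|->3.5, |7|->8, |6|->5.5
Step 3: Attach original signs; sum ranks with positive sign and with negative sign.
W+ = 1 + 8 + 5.5 + 8 + 5.5 = 28
W- = 2 + 3.5 + 8 + 3.5 = 17
(Check: W+ + W- = 45 should equal n(n+1)/2 = 45.)
Step 4: Test statistic W = min(W+, W-) = 17.
Step 5: Ties in |d|, so use the tie-corrected normal approximation.
        E[W] = n(n+1)/4 = 9*10/4 = 22.5.
        Tie groups: |d|=4 (t=2), |d|=6 (t=2), |d|=7 (t=3); sum(t^3 - t) = 36.
        Var[W] = n(n+1)(2n+1)/24 - sum(t^3-t)/48 = 1710/24 - 36/48 = 70.5.
        z = (W - E[W]) / sqrt(Var[W]) = (17 - 22.5) / 8.3964 = -0.6550.
        Two-sided p = 2*Phi(z) = 0.512442.
Step 6: alpha = 0.05. fail to reject H0.

W+ = 28, W- = 17, W = min = 17, p = 0.512442, fail to reject H0.


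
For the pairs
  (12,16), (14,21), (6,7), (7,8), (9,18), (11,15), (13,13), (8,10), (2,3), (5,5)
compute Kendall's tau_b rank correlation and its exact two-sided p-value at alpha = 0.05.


Step 1: Enumerate the 45 unordered pairs (i,j) with i<j and classify each by sign(x_j-x_i) * sign(y_j-y_i).
  (1,2):dx=+2,dy=+5->C; (1,3):dx=-6,dy=-9->C; (1,4):dx=-5,dy=-8->C; (1,5):dx=-3,dy=+2->D
  (1,6):dx=-1,dy=-1->C; (1,7):dx=+1,dy=-3->D; (1,8):dx=-4,dy=-6->C; (1,9):dx=-10,dy=-13->C
  (1,10):dx=-7,dy=-11->C; (2,3):dx=-8,dy=-14->C; (2,4):dx=-7,dy=-13->C; (2,5):dx=-5,dy=-3->C
  (2,6):dx=-3,dy=-6->C; (2,7):dx=-1,dy=-8->C; (2,8):dx=-6,dy=-11->C; (2,9):dx=-12,dy=-18->C
  (2,10):dx=-9,dy=-16->C; (3,4):dx=+1,dy=+1->C; (3,5):dx=+3,dy=+11->C; (3,6):dx=+5,dy=+8->C
  (3,7):dx=+7,dy=+6->C; (3,8):dx=+2,dy=+3->C; (3,9):dx=-4,dy=-4->C; (3,10):dx=-1,dy=-2->C
  (4,5):dx=+2,dy=+10->C; (4,6):dx=+4,dy=+7->C; (4,7):dx=+6,dy=+5->C; (4,8):dx=+1,dy=+2->C
  (4,9):dx=-5,dy=-5->C; (4,10):dx=-2,dy=-3->C; (5,6):dx=+2,dy=-3->D; (5,7):dx=+4,dy=-5->D
  (5,8):dx=-1,dy=-8->C; (5,9):dx=-7,dy=-15->C; (5,10):dx=-4,dy=-13->C; (6,7):dx=+2,dy=-2->D
  (6,8):dx=-3,dy=-5->C; (6,9):dx=-9,dy=-12->C; (6,10):dx=-6,dy=-10->C; (7,8):dx=-5,dy=-3->C
  (7,9):dx=-11,dy=-10->C; (7,10):dx=-8,dy=-8->C; (8,9):dx=-6,dy=-7->C; (8,10):dx=-3,dy=-5->C
  (9,10):dx=+3,dy=+2->C
Step 2: C = 40, D = 5, total pairs = 45.
Step 3: tau = (C - D)/(n(n-1)/2) = (40 - 5)/45 = 0.777778.
Step 4: Exact two-sided p-value (enumerate n! = 3628800 permutations of y under H0): p = 0.000946.
Step 5: alpha = 0.05. reject H0.

tau_b = 0.7778 (C=40, D=5), p = 0.000946, reject H0.


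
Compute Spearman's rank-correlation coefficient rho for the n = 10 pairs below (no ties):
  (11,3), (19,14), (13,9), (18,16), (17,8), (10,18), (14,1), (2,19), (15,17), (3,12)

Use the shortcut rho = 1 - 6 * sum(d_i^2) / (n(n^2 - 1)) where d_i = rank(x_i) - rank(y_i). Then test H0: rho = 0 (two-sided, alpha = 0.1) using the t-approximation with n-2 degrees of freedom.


Step 1: Rank x and y separately (midranks; no ties here).
rank(x): 11->4, 19->10, 13->5, 18->9, 17->8, 10->3, 14->6, 2->1, 15->7, 3->2
rank(y): 3->2, 14->6, 9->4, 16->7, 8->3, 18->9, 1->1, 19->10, 17->8, 12->5
Step 2: d_i = R_x(i) - R_y(i); compute d_i^2.
  (4-2)^2=4, (10-6)^2=16, (5-4)^2=1, (9-7)^2=4, (8-3)^2=25, (3-9)^2=36, (6-1)^2=25, (1-10)^2=81, (7-8)^2=1, (2-5)^2=9
sum(d^2) = 202.
Step 3: rho = 1 - 6*202 / (10*(10^2 - 1)) = 1 - 1212/990 = -0.224242.
Step 4: Under H0, t = rho * sqrt((n-2)/(1-rho^2)) = -0.6508 ~ t(8).
Step 5: Two-sided p-value from the t-distribution with 8 df = 0.533401.
Step 6: alpha = 0.1. fail to reject H0.

rho = -0.2242, p = 0.533401, fail to reject H0 at alpha = 0.1.


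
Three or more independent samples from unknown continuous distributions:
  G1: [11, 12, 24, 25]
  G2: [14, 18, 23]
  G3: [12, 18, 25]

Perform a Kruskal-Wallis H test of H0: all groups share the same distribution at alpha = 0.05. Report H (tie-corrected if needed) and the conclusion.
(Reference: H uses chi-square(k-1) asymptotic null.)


Step 1: Combine all N = 10 observations and assign midranks.
sorted (value, group, rank): (11,G1,1), (12,G1,2.5), (12,G3,2.5), (14,G2,4), (18,G2,5.5), (18,G3,5.5), (23,G2,7), (24,G1,8), (25,G1,9.5), (25,G3,9.5)
Step 2: Sum ranks within each group.
R_1 = 21 (n_1 = 4)
R_2 = 16.5 (n_2 = 3)
R_3 = 17.5 (n_3 = 3)
Step 3: H = 12/(N(N+1)) * sum(R_i^2/n_i) - 3(N+1)
     = 12/(10*11) * (21^2/4 + 16.5^2/3 + 17.5^2/3) - 3*11
     = 0.109091 * 303.083 - 33
     = 0.063636.
Step 4: Ties present; correction factor C = 1 - 18/(10^3 - 10) = 0.981818. Corrected H = 0.063636 / 0.981818 = 0.064815.
Step 5: Under H0, H ~ chi^2(2); p-value = 0.968112.
Step 6: alpha = 0.05. fail to reject H0.

H = 0.0648, df = 2, p = 0.968112, fail to reject H0.


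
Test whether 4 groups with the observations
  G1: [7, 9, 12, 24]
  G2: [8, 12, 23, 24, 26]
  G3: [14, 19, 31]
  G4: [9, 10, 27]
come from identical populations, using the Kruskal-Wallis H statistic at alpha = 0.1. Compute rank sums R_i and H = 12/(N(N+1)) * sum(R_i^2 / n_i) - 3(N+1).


Step 1: Combine all N = 15 observations and assign midranks.
sorted (value, group, rank): (7,G1,1), (8,G2,2), (9,G1,3.5), (9,G4,3.5), (10,G4,5), (12,G1,6.5), (12,G2,6.5), (14,G3,8), (19,G3,9), (23,G2,10), (24,G1,11.5), (24,G2,11.5), (26,G2,13), (27,G4,14), (31,G3,15)
Step 2: Sum ranks within each group.
R_1 = 22.5 (n_1 = 4)
R_2 = 43 (n_2 = 5)
R_3 = 32 (n_3 = 3)
R_4 = 22.5 (n_4 = 3)
Step 3: H = 12/(N(N+1)) * sum(R_i^2/n_i) - 3(N+1)
     = 12/(15*16) * (22.5^2/4 + 43^2/5 + 32^2/3 + 22.5^2/3) - 3*16
     = 0.050000 * 1006.45 - 48
     = 2.322292.
Step 4: Ties present; correction factor C = 1 - 18/(15^3 - 15) = 0.994643. Corrected H = 2.322292 / 0.994643 = 2.334800.
Step 5: Under H0, H ~ chi^2(3); p-value = 0.505887.
Step 6: alpha = 0.1. fail to reject H0.

H = 2.3348, df = 3, p = 0.505887, fail to reject H0.


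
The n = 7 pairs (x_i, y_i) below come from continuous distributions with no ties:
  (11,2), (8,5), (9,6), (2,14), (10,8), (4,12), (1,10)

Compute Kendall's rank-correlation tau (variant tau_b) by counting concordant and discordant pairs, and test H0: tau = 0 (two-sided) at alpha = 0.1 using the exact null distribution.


Step 1: Enumerate the 21 unordered pairs (i,j) with i<j and classify each by sign(x_j-x_i) * sign(y_j-y_i).
  (1,2):dx=-3,dy=+3->D; (1,3):dx=-2,dy=+4->D; (1,4):dx=-9,dy=+12->D; (1,5):dx=-1,dy=+6->D
  (1,6):dx=-7,dy=+10->D; (1,7):dx=-10,dy=+8->D; (2,3):dx=+1,dy=+1->C; (2,4):dx=-6,dy=+9->D
  (2,5):dx=+2,dy=+3->C; (2,6):dx=-4,dy=+7->D; (2,7):dx=-7,dy=+5->D; (3,4):dx=-7,dy=+8->D
  (3,5):dx=+1,dy=+2->C; (3,6):dx=-5,dy=+6->D; (3,7):dx=-8,dy=+4->D; (4,5):dx=+8,dy=-6->D
  (4,6):dx=+2,dy=-2->D; (4,7):dx=-1,dy=-4->C; (5,6):dx=-6,dy=+4->D; (5,7):dx=-9,dy=+2->D
  (6,7):dx=-3,dy=-2->C
Step 2: C = 5, D = 16, total pairs = 21.
Step 3: tau = (C - D)/(n(n-1)/2) = (5 - 16)/21 = -0.523810.
Step 4: Exact two-sided p-value (enumerate n! = 5040 permutations of y under H0): p = 0.136111.
Step 5: alpha = 0.1. fail to reject H0.

tau_b = -0.5238 (C=5, D=16), p = 0.136111, fail to reject H0.


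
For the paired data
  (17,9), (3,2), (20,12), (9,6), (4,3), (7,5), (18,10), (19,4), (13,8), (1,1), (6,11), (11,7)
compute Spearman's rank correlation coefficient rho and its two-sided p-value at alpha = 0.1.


Step 1: Rank x and y separately (midranks; no ties here).
rank(x): 17->9, 3->2, 20->12, 9->6, 4->3, 7->5, 18->10, 19->11, 13->8, 1->1, 6->4, 11->7
rank(y): 9->9, 2->2, 12->12, 6->6, 3->3, 5->5, 10->10, 4->4, 8->8, 1->1, 11->11, 7->7
Step 2: d_i = R_x(i) - R_y(i); compute d_i^2.
  (9-9)^2=0, (2-2)^2=0, (12-12)^2=0, (6-6)^2=0, (3-3)^2=0, (5-5)^2=0, (10-10)^2=0, (11-4)^2=49, (8-8)^2=0, (1-1)^2=0, (4-11)^2=49, (7-7)^2=0
sum(d^2) = 98.
Step 3: rho = 1 - 6*98 / (12*(12^2 - 1)) = 1 - 588/1716 = 0.657343.
Step 4: Under H0, t = rho * sqrt((n-2)/(1-rho^2)) = 2.7584 ~ t(10).
Step 5: Two-sided p-value from the t-distribution with 10 df = 0.020185.
Step 6: alpha = 0.1. reject H0.

rho = 0.6573, p = 0.020185, reject H0 at alpha = 0.1.


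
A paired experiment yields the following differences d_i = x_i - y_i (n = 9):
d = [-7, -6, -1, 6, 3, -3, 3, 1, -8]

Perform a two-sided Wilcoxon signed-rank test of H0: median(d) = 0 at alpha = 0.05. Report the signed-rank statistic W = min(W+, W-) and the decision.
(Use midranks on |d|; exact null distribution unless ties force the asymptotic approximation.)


Step 1: Drop any zero differences (none here) and take |d_i|.
|d| = [7, 6, 1, 6, 3, 3, 3, 1, 8]
Step 2: Midrank |d_i| (ties get averaged ranks).
ranks: |7|->8, |6|->6.5, |1|->1.5, |6|->6.5, |3|->4, |3|->4, |3|->4, |1|->1.5, |8|->9
Step 3: Attach original signs; sum ranks with positive sign and with negative sign.
W+ = 6.5 + 4 + 4 + 1.5 = 16
W- = 8 + 6.5 + 1.5 + 4 + 9 = 29
(Check: W+ + W- = 45 should equal n(n+1)/2 = 45.)
Step 4: Test statistic W = min(W+, W-) = 16.
Step 5: Ties in |d|, so use the tie-corrected normal approximation.
        E[W] = n(n+1)/4 = 9*10/4 = 22.5.
        Tie groups: |d|=1 (t=2), |d|=3 (t=3), |d|=6 (t=2); sum(t^3 - t) = 36.
        Var[W] = n(n+1)(2n+1)/24 - sum(t^3-t)/48 = 1710/24 - 36/48 = 70.5.
        z = (W - E[W]) / sqrt(Var[W]) = (16 - 22.5) / 8.3964 = -0.7741.
        Two-sided p = 2*Phi(z) = 0.438849.
Step 6: alpha = 0.05. fail to reject H0.

W+ = 16, W- = 29, W = min = 16, p = 0.438849, fail to reject H0.


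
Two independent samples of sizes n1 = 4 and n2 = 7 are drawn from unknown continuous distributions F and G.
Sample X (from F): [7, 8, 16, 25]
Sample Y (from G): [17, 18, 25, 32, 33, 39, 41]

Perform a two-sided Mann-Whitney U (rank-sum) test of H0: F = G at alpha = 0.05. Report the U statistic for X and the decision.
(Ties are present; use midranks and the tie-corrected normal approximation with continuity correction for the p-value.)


Step 1: Combine and sort all 11 observations; assign midranks.
sorted (value, group): (7,X), (8,X), (16,X), (17,Y), (18,Y), (25,X), (25,Y), (32,Y), (33,Y), (39,Y), (41,Y)
ranks: 7->1, 8->2, 16->3, 17->4, 18->5, 25->6.5, 25->6.5, 32->8, 33->9, 39->10, 41->11
Step 2: Rank sum for X: R1 = 1 + 2 + 3 + 6.5 = 12.5.
Step 3: U_X = R1 - n1(n1+1)/2 = 12.5 - 4*5/2 = 12.5 - 10 = 2.5.
       U_Y = n1*n2 - U_X = 28 - 2.5 = 25.5.
Step 4: Ties are present, so use the tie-corrected normal approximation (with continuity correction) for the p-value.
Step 5: p-value = 0.037202; compare to alpha = 0.05. reject H0.

U_X = 2.5, p = 0.037202, reject H0 at alpha = 0.05.


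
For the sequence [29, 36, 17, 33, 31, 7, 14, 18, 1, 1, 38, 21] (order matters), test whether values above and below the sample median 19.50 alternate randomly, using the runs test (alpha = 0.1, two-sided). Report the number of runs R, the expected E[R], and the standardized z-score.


Step 1: Compute median = 19.50; label A = above, B = below.
Labels in order: AABAABBBBBAA  (n_A = 6, n_B = 6)
Step 2: Count runs R = 5.
Step 3: Under H0 (random ordering), E[R] = 2*n_A*n_B/(n_A+n_B) + 1 = 2*6*6/12 + 1 = 7.0000.
        Var[R] = 2*n_A*n_B*(2*n_A*n_B - n_A - n_B) / ((n_A+n_B)^2 * (n_A+n_B-1)) = 4320/1584 = 2.7273.
        SD[R] = 1.6514.
Step 4: Continuity-corrected z = (R + 0.5 - E[R]) / SD[R] = (5 + 0.5 - 7.0000) / 1.6514 = -0.9083.
Step 5: Two-sided p-value via normal approximation = 2*(1 - Phi(|z|)) = 0.363722.
Step 6: alpha = 0.1. fail to reject H0.

R = 5, z = -0.9083, p = 0.363722, fail to reject H0.


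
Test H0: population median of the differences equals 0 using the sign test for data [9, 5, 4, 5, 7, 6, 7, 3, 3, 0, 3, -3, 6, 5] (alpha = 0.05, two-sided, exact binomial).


Step 1: Discard zero differences. Original n = 14; n_eff = number of nonzero differences = 13.
Nonzero differences (with sign): +9, +5, +4, +5, +7, +6, +7, +3, +3, +3, -3, +6, +5
Step 2: Count signs: positive = 12, negative = 1.
Step 3: Under H0: P(positive) = 0.5, so the number of positives S ~ Bin(13, 0.5).
Step 4: Two-sided exact p-value = sum of Bin(13,0.5) probabilities at or below the observed probability = 0.003418.
Step 5: alpha = 0.05. reject H0.

n_eff = 13, pos = 12, neg = 1, p = 0.003418, reject H0.


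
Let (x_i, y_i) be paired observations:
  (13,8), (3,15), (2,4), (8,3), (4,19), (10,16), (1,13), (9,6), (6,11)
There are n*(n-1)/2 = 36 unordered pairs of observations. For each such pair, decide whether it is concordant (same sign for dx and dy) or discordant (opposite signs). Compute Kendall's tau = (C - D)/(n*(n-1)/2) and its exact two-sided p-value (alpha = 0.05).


Step 1: Enumerate the 36 unordered pairs (i,j) with i<j and classify each by sign(x_j-x_i) * sign(y_j-y_i).
  (1,2):dx=-10,dy=+7->D; (1,3):dx=-11,dy=-4->C; (1,4):dx=-5,dy=-5->C; (1,5):dx=-9,dy=+11->D
  (1,6):dx=-3,dy=+8->D; (1,7):dx=-12,dy=+5->D; (1,8):dx=-4,dy=-2->C; (1,9):dx=-7,dy=+3->D
  (2,3):dx=-1,dy=-11->C; (2,4):dx=+5,dy=-12->D; (2,5):dx=+1,dy=+4->C; (2,6):dx=+7,dy=+1->C
  (2,7):dx=-2,dy=-2->C; (2,8):dx=+6,dy=-9->D; (2,9):dx=+3,dy=-4->D; (3,4):dx=+6,dy=-1->D
  (3,5):dx=+2,dy=+15->C; (3,6):dx=+8,dy=+12->C; (3,7):dx=-1,dy=+9->D; (3,8):dx=+7,dy=+2->C
  (3,9):dx=+4,dy=+7->C; (4,5):dx=-4,dy=+16->D; (4,6):dx=+2,dy=+13->C; (4,7):dx=-7,dy=+10->D
  (4,8):dx=+1,dy=+3->C; (4,9):dx=-2,dy=+8->D; (5,6):dx=+6,dy=-3->D; (5,7):dx=-3,dy=-6->C
  (5,8):dx=+5,dy=-13->D; (5,9):dx=+2,dy=-8->D; (6,7):dx=-9,dy=-3->C; (6,8):dx=-1,dy=-10->C
  (6,9):dx=-4,dy=-5->C; (7,8):dx=+8,dy=-7->D; (7,9):dx=+5,dy=-2->D; (8,9):dx=-3,dy=+5->D
Step 2: C = 17, D = 19, total pairs = 36.
Step 3: tau = (C - D)/(n(n-1)/2) = (17 - 19)/36 = -0.055556.
Step 4: Exact two-sided p-value (enumerate n! = 362880 permutations of y under H0): p = 0.919455.
Step 5: alpha = 0.05. fail to reject H0.

tau_b = -0.0556 (C=17, D=19), p = 0.919455, fail to reject H0.


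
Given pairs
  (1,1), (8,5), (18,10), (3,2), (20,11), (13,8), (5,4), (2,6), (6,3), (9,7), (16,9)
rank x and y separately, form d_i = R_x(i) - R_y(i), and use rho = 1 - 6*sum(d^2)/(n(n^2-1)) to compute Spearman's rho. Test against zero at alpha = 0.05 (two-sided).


Step 1: Rank x and y separately (midranks; no ties here).
rank(x): 1->1, 8->6, 18->10, 3->3, 20->11, 13->8, 5->4, 2->2, 6->5, 9->7, 16->9
rank(y): 1->1, 5->5, 10->10, 2->2, 11->11, 8->8, 4->4, 6->6, 3->3, 7->7, 9->9
Step 2: d_i = R_x(i) - R_y(i); compute d_i^2.
  (1-1)^2=0, (6-5)^2=1, (10-10)^2=0, (3-2)^2=1, (11-11)^2=0, (8-8)^2=0, (4-4)^2=0, (2-6)^2=16, (5-3)^2=4, (7-7)^2=0, (9-9)^2=0
sum(d^2) = 22.
Step 3: rho = 1 - 6*22 / (11*(11^2 - 1)) = 1 - 132/1320 = 0.900000.
Step 4: Under H0, t = rho * sqrt((n-2)/(1-rho^2)) = 6.1942 ~ t(9).
Step 5: Two-sided p-value from the t-distribution with 9 df = 0.000160.
Step 6: alpha = 0.05. reject H0.

rho = 0.9000, p = 0.000160, reject H0 at alpha = 0.05.


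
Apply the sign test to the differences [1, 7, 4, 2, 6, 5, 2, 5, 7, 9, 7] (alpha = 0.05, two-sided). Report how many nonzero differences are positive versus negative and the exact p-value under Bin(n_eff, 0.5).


Step 1: Discard zero differences. Original n = 11; n_eff = number of nonzero differences = 11.
Nonzero differences (with sign): +1, +7, +4, +2, +6, +5, +2, +5, +7, +9, +7
Step 2: Count signs: positive = 11, negative = 0.
Step 3: Under H0: P(positive) = 0.5, so the number of positives S ~ Bin(11, 0.5).
Step 4: Two-sided exact p-value = sum of Bin(11,0.5) probabilities at or below the observed probability = 0.000977.
Step 5: alpha = 0.05. reject H0.

n_eff = 11, pos = 11, neg = 0, p = 0.000977, reject H0.


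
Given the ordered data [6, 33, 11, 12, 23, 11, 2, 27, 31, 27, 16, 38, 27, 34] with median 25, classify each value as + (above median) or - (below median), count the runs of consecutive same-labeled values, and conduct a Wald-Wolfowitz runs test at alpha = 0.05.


Step 1: Compute median = 25; label A = above, B = below.
Labels in order: BABBBBBAAABAAA  (n_A = 7, n_B = 7)
Step 2: Count runs R = 6.
Step 3: Under H0 (random ordering), E[R] = 2*n_A*n_B/(n_A+n_B) + 1 = 2*7*7/14 + 1 = 8.0000.
        Var[R] = 2*n_A*n_B*(2*n_A*n_B - n_A - n_B) / ((n_A+n_B)^2 * (n_A+n_B-1)) = 8232/2548 = 3.2308.
        SD[R] = 1.7974.
Step 4: Continuity-corrected z = (R + 0.5 - E[R]) / SD[R] = (6 + 0.5 - 8.0000) / 1.7974 = -0.8345.
Step 5: Two-sided p-value via normal approximation = 2*(1 - Phi(|z|)) = 0.403986.
Step 6: alpha = 0.05. fail to reject H0.

R = 6, z = -0.8345, p = 0.403986, fail to reject H0.


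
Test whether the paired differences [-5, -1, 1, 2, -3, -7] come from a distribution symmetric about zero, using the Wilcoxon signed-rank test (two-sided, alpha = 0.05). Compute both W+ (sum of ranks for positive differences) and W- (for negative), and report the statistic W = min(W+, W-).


Step 1: Drop any zero differences (none here) and take |d_i|.
|d| = [5, 1, 1, 2, 3, 7]
Step 2: Midrank |d_i| (ties get averaged ranks).
ranks: |5|->5, |1|->1.5, |1|->1.5, |2|->3, |3|->4, |7|->6
Step 3: Attach original signs; sum ranks with positive sign and with negative sign.
W+ = 1.5 + 3 = 4.5
W- = 5 + 1.5 + 4 + 6 = 16.5
(Check: W+ + W- = 21 should equal n(n+1)/2 = 21.)
Step 4: Test statistic W = min(W+, W-) = 4.5.
Step 5: Ties in |d|, so use the tie-corrected normal approximation.
        E[W] = n(n+1)/4 = 6*7/4 = 10.5.
        Tie groups: |d|=1 (t=2); sum(t^3 - t) = 6.
        Var[W] = n(n+1)(2n+1)/24 - sum(t^3-t)/48 = 546/24 - 6/48 = 22.625.
        z = (W - E[W]) / sqrt(Var[W]) = (4.5 - 10.5) / 4.7566 = -1.2614.
        Two-sided p = 2*Phi(z) = 0.207160.
Step 6: alpha = 0.05. fail to reject H0.

W+ = 4.5, W- = 16.5, W = min = 4.5, p = 0.207160, fail to reject H0.


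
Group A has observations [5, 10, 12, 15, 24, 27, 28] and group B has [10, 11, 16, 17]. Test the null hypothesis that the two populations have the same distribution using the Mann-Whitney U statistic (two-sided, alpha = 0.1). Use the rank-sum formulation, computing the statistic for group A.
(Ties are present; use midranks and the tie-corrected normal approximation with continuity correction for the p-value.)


Step 1: Combine and sort all 11 observations; assign midranks.
sorted (value, group): (5,X), (10,X), (10,Y), (11,Y), (12,X), (15,X), (16,Y), (17,Y), (24,X), (27,X), (28,X)
ranks: 5->1, 10->2.5, 10->2.5, 11->4, 12->5, 15->6, 16->7, 17->8, 24->9, 27->10, 28->11
Step 2: Rank sum for X: R1 = 1 + 2.5 + 5 + 6 + 9 + 10 + 11 = 44.5.
Step 3: U_X = R1 - n1(n1+1)/2 = 44.5 - 7*8/2 = 44.5 - 28 = 16.5.
       U_Y = n1*n2 - U_X = 28 - 16.5 = 11.5.
Step 4: Ties are present, so use the tie-corrected normal approximation (with continuity correction) for the p-value.
Step 5: p-value = 0.704817; compare to alpha = 0.1. fail to reject H0.

U_X = 16.5, p = 0.704817, fail to reject H0 at alpha = 0.1.


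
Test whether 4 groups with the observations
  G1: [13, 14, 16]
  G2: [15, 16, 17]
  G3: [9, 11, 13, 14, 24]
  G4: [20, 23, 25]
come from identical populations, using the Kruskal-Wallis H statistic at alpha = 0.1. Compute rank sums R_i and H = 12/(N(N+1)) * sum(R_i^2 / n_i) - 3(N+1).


Step 1: Combine all N = 14 observations and assign midranks.
sorted (value, group, rank): (9,G3,1), (11,G3,2), (13,G1,3.5), (13,G3,3.5), (14,G1,5.5), (14,G3,5.5), (15,G2,7), (16,G1,8.5), (16,G2,8.5), (17,G2,10), (20,G4,11), (23,G4,12), (24,G3,13), (25,G4,14)
Step 2: Sum ranks within each group.
R_1 = 17.5 (n_1 = 3)
R_2 = 25.5 (n_2 = 3)
R_3 = 25 (n_3 = 5)
R_4 = 37 (n_4 = 3)
Step 3: H = 12/(N(N+1)) * sum(R_i^2/n_i) - 3(N+1)
     = 12/(14*15) * (17.5^2/3 + 25.5^2/3 + 25^2/5 + 37^2/3) - 3*15
     = 0.057143 * 900.167 - 45
     = 6.438095.
Step 4: Ties present; correction factor C = 1 - 18/(14^3 - 14) = 0.993407. Corrected H = 6.438095 / 0.993407 = 6.480826.
Step 5: Under H0, H ~ chi^2(3); p-value = 0.090422.
Step 6: alpha = 0.1. reject H0.

H = 6.4808, df = 3, p = 0.090422, reject H0.


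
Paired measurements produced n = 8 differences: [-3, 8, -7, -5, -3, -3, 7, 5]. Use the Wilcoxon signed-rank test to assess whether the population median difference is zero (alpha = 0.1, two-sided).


Step 1: Drop any zero differences (none here) and take |d_i|.
|d| = [3, 8, 7, 5, 3, 3, 7, 5]
Step 2: Midrank |d_i| (ties get averaged ranks).
ranks: |3|->2, |8|->8, |7|->6.5, |5|->4.5, |3|->2, |3|->2, |7|->6.5, |5|->4.5
Step 3: Attach original signs; sum ranks with positive sign and with negative sign.
W+ = 8 + 6.5 + 4.5 = 19
W- = 2 + 6.5 + 4.5 + 2 + 2 = 17
(Check: W+ + W- = 36 should equal n(n+1)/2 = 36.)
Step 4: Test statistic W = min(W+, W-) = 17.
Step 5: Ties in |d|, so use the tie-corrected normal approximation.
        E[W] = n(n+1)/4 = 8*9/4 = 18.
        Tie groups: |d|=3 (t=3), |d|=5 (t=2), |d|=7 (t=2); sum(t^3 - t) = 36.
        Var[W] = n(n+1)(2n+1)/24 - sum(t^3-t)/48 = 1224/24 - 36/48 = 50.25.
        z = (W - E[W]) / sqrt(Var[W]) = (17 - 18) / 7.0887 = -0.1411.
        Two-sided p = 2*Phi(z) = 0.887815.
Step 6: alpha = 0.1. fail to reject H0.

W+ = 19, W- = 17, W = min = 17, p = 0.887815, fail to reject H0.


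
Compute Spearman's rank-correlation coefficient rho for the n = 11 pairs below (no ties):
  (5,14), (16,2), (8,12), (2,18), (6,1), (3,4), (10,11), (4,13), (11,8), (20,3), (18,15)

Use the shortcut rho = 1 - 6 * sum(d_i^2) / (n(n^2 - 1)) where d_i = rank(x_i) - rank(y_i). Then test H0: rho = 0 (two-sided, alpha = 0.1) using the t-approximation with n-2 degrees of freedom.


Step 1: Rank x and y separately (midranks; no ties here).
rank(x): 5->4, 16->9, 8->6, 2->1, 6->5, 3->2, 10->7, 4->3, 11->8, 20->11, 18->10
rank(y): 14->9, 2->2, 12->7, 18->11, 1->1, 4->4, 11->6, 13->8, 8->5, 3->3, 15->10
Step 2: d_i = R_x(i) - R_y(i); compute d_i^2.
  (4-9)^2=25, (9-2)^2=49, (6-7)^2=1, (1-11)^2=100, (5-1)^2=16, (2-4)^2=4, (7-6)^2=1, (3-8)^2=25, (8-5)^2=9, (11-3)^2=64, (10-10)^2=0
sum(d^2) = 294.
Step 3: rho = 1 - 6*294 / (11*(11^2 - 1)) = 1 - 1764/1320 = -0.336364.
Step 4: Under H0, t = rho * sqrt((n-2)/(1-rho^2)) = -1.0715 ~ t(9).
Step 5: Two-sided p-value from the t-distribution with 9 df = 0.311824.
Step 6: alpha = 0.1. fail to reject H0.

rho = -0.3364, p = 0.311824, fail to reject H0 at alpha = 0.1.


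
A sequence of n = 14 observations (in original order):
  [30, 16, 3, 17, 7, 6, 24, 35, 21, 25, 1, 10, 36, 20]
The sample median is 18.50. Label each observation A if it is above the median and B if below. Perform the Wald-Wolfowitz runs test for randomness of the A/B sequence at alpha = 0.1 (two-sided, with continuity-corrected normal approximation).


Step 1: Compute median = 18.50; label A = above, B = below.
Labels in order: ABBBBBAAAABBAA  (n_A = 7, n_B = 7)
Step 2: Count runs R = 5.
Step 3: Under H0 (random ordering), E[R] = 2*n_A*n_B/(n_A+n_B) + 1 = 2*7*7/14 + 1 = 8.0000.
        Var[R] = 2*n_A*n_B*(2*n_A*n_B - n_A - n_B) / ((n_A+n_B)^2 * (n_A+n_B-1)) = 8232/2548 = 3.2308.
        SD[R] = 1.7974.
Step 4: Continuity-corrected z = (R + 0.5 - E[R]) / SD[R] = (5 + 0.5 - 8.0000) / 1.7974 = -1.3909.
Step 5: Two-sided p-value via normal approximation = 2*(1 - Phi(|z|)) = 0.164264.
Step 6: alpha = 0.1. fail to reject H0.

R = 5, z = -1.3909, p = 0.164264, fail to reject H0.


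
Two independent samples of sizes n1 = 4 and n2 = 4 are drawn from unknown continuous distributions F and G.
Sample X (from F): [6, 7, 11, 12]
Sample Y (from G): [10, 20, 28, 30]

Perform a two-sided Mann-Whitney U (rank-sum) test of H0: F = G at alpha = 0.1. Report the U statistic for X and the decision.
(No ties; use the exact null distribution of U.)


Step 1: Combine and sort all 8 observations; assign midranks.
sorted (value, group): (6,X), (7,X), (10,Y), (11,X), (12,X), (20,Y), (28,Y), (30,Y)
ranks: 6->1, 7->2, 10->3, 11->4, 12->5, 20->6, 28->7, 30->8
Step 2: Rank sum for X: R1 = 1 + 2 + 4 + 5 = 12.
Step 3: U_X = R1 - n1(n1+1)/2 = 12 - 4*5/2 = 12 - 10 = 2.
       U_Y = n1*n2 - U_X = 16 - 2 = 14.
Step 4: No ties, so the exact null distribution of U (based on enumerating the C(8,4) = 70 equally likely rank assignments) gives the two-sided p-value.
Step 5: p-value = 0.114286; compare to alpha = 0.1. fail to reject H0.

U_X = 2, p = 0.114286, fail to reject H0 at alpha = 0.1.


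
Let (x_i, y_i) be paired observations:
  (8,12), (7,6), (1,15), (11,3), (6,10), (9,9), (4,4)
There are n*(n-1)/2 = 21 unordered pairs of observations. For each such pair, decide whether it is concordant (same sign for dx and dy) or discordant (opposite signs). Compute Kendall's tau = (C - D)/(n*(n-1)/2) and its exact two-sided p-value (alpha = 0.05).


Step 1: Enumerate the 21 unordered pairs (i,j) with i<j and classify each by sign(x_j-x_i) * sign(y_j-y_i).
  (1,2):dx=-1,dy=-6->C; (1,3):dx=-7,dy=+3->D; (1,4):dx=+3,dy=-9->D; (1,5):dx=-2,dy=-2->C
  (1,6):dx=+1,dy=-3->D; (1,7):dx=-4,dy=-8->C; (2,3):dx=-6,dy=+9->D; (2,4):dx=+4,dy=-3->D
  (2,5):dx=-1,dy=+4->D; (2,6):dx=+2,dy=+3->C; (2,7):dx=-3,dy=-2->C; (3,4):dx=+10,dy=-12->D
  (3,5):dx=+5,dy=-5->D; (3,6):dx=+8,dy=-6->D; (3,7):dx=+3,dy=-11->D; (4,5):dx=-5,dy=+7->D
  (4,6):dx=-2,dy=+6->D; (4,7):dx=-7,dy=+1->D; (5,6):dx=+3,dy=-1->D; (5,7):dx=-2,dy=-6->C
  (6,7):dx=-5,dy=-5->C
Step 2: C = 7, D = 14, total pairs = 21.
Step 3: tau = (C - D)/(n(n-1)/2) = (7 - 14)/21 = -0.333333.
Step 4: Exact two-sided p-value (enumerate n! = 5040 permutations of y under H0): p = 0.381349.
Step 5: alpha = 0.05. fail to reject H0.

tau_b = -0.3333 (C=7, D=14), p = 0.381349, fail to reject H0.


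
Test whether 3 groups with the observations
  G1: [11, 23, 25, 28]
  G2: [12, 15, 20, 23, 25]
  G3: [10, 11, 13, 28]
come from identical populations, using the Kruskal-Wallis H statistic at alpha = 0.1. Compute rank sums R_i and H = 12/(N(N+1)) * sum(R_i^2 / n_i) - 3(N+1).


Step 1: Combine all N = 13 observations and assign midranks.
sorted (value, group, rank): (10,G3,1), (11,G1,2.5), (11,G3,2.5), (12,G2,4), (13,G3,5), (15,G2,6), (20,G2,7), (23,G1,8.5), (23,G2,8.5), (25,G1,10.5), (25,G2,10.5), (28,G1,12.5), (28,G3,12.5)
Step 2: Sum ranks within each group.
R_1 = 34 (n_1 = 4)
R_2 = 36 (n_2 = 5)
R_3 = 21 (n_3 = 4)
Step 3: H = 12/(N(N+1)) * sum(R_i^2/n_i) - 3(N+1)
     = 12/(13*14) * (34^2/4 + 36^2/5 + 21^2/4) - 3*14
     = 0.065934 * 658.45 - 42
     = 1.414286.
Step 4: Ties present; correction factor C = 1 - 24/(13^3 - 13) = 0.989011. Corrected H = 1.414286 / 0.989011 = 1.430000.
Step 5: Under H0, H ~ chi^2(2); p-value = 0.489192.
Step 6: alpha = 0.1. fail to reject H0.

H = 1.4300, df = 2, p = 0.489192, fail to reject H0.


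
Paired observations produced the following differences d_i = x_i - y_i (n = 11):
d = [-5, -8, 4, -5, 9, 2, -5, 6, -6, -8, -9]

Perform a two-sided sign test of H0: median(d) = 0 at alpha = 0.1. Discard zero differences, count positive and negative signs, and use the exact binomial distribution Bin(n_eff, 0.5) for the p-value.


Step 1: Discard zero differences. Original n = 11; n_eff = number of nonzero differences = 11.
Nonzero differences (with sign): -5, -8, +4, -5, +9, +2, -5, +6, -6, -8, -9
Step 2: Count signs: positive = 4, negative = 7.
Step 3: Under H0: P(positive) = 0.5, so the number of positives S ~ Bin(11, 0.5).
Step 4: Two-sided exact p-value = sum of Bin(11,0.5) probabilities at or below the observed probability = 0.548828.
Step 5: alpha = 0.1. fail to reject H0.

n_eff = 11, pos = 4, neg = 7, p = 0.548828, fail to reject H0.


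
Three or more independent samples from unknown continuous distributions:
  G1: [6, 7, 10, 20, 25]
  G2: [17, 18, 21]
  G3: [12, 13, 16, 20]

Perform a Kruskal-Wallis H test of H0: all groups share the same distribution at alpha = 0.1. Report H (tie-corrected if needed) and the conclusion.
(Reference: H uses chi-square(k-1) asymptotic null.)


Step 1: Combine all N = 12 observations and assign midranks.
sorted (value, group, rank): (6,G1,1), (7,G1,2), (10,G1,3), (12,G3,4), (13,G3,5), (16,G3,6), (17,G2,7), (18,G2,8), (20,G1,9.5), (20,G3,9.5), (21,G2,11), (25,G1,12)
Step 2: Sum ranks within each group.
R_1 = 27.5 (n_1 = 5)
R_2 = 26 (n_2 = 3)
R_3 = 24.5 (n_3 = 4)
Step 3: H = 12/(N(N+1)) * sum(R_i^2/n_i) - 3(N+1)
     = 12/(12*13) * (27.5^2/5 + 26^2/3 + 24.5^2/4) - 3*13
     = 0.076923 * 526.646 - 39
     = 1.511218.
Step 4: Ties present; correction factor C = 1 - 6/(12^3 - 12) = 0.996503. Corrected H = 1.511218 / 0.996503 = 1.516520.
Step 5: Under H0, H ~ chi^2(2); p-value = 0.468481.
Step 6: alpha = 0.1. fail to reject H0.

H = 1.5165, df = 2, p = 0.468481, fail to reject H0.


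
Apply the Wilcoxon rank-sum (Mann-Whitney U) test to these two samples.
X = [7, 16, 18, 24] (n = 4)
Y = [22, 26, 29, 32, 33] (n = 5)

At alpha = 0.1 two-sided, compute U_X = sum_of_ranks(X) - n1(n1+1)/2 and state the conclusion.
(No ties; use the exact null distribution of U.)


Step 1: Combine and sort all 9 observations; assign midranks.
sorted (value, group): (7,X), (16,X), (18,X), (22,Y), (24,X), (26,Y), (29,Y), (32,Y), (33,Y)
ranks: 7->1, 16->2, 18->3, 22->4, 24->5, 26->6, 29->7, 32->8, 33->9
Step 2: Rank sum for X: R1 = 1 + 2 + 3 + 5 = 11.
Step 3: U_X = R1 - n1(n1+1)/2 = 11 - 4*5/2 = 11 - 10 = 1.
       U_Y = n1*n2 - U_X = 20 - 1 = 19.
Step 4: No ties, so the exact null distribution of U (based on enumerating the C(9,4) = 126 equally likely rank assignments) gives the two-sided p-value.
Step 5: p-value = 0.031746; compare to alpha = 0.1. reject H0.

U_X = 1, p = 0.031746, reject H0 at alpha = 0.1.


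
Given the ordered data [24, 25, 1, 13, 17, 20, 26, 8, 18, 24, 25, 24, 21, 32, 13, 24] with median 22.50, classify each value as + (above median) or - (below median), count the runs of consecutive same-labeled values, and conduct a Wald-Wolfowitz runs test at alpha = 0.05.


Step 1: Compute median = 22.50; label A = above, B = below.
Labels in order: AABBBBABBAAABABA  (n_A = 8, n_B = 8)
Step 2: Count runs R = 9.
Step 3: Under H0 (random ordering), E[R] = 2*n_A*n_B/(n_A+n_B) + 1 = 2*8*8/16 + 1 = 9.0000.
        Var[R] = 2*n_A*n_B*(2*n_A*n_B - n_A - n_B) / ((n_A+n_B)^2 * (n_A+n_B-1)) = 14336/3840 = 3.7333.
        SD[R] = 1.9322.
Step 4: R = E[R], so z = 0 with no continuity correction.
Step 5: Two-sided p-value via normal approximation = 2*(1 - Phi(|z|)) = 1.000000.
Step 6: alpha = 0.05. fail to reject H0.

R = 9, z = 0.0000, p = 1.000000, fail to reject H0.


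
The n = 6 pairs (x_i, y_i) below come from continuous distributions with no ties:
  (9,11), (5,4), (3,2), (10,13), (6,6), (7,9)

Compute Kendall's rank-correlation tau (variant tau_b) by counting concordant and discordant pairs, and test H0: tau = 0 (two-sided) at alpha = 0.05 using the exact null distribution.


Step 1: Enumerate the 15 unordered pairs (i,j) with i<j and classify each by sign(x_j-x_i) * sign(y_j-y_i).
  (1,2):dx=-4,dy=-7->C; (1,3):dx=-6,dy=-9->C; (1,4):dx=+1,dy=+2->C; (1,5):dx=-3,dy=-5->C
  (1,6):dx=-2,dy=-2->C; (2,3):dx=-2,dy=-2->C; (2,4):dx=+5,dy=+9->C; (2,5):dx=+1,dy=+2->C
  (2,6):dx=+2,dy=+5->C; (3,4):dx=+7,dy=+11->C; (3,5):dx=+3,dy=+4->C; (3,6):dx=+4,dy=+7->C
  (4,5):dx=-4,dy=-7->C; (4,6):dx=-3,dy=-4->C; (5,6):dx=+1,dy=+3->C
Step 2: C = 15, D = 0, total pairs = 15.
Step 3: tau = (C - D)/(n(n-1)/2) = (15 - 0)/15 = 1.000000.
Step 4: Exact two-sided p-value (enumerate n! = 720 permutations of y under H0): p = 0.002778.
Step 5: alpha = 0.05. reject H0.

tau_b = 1.0000 (C=15, D=0), p = 0.002778, reject H0.


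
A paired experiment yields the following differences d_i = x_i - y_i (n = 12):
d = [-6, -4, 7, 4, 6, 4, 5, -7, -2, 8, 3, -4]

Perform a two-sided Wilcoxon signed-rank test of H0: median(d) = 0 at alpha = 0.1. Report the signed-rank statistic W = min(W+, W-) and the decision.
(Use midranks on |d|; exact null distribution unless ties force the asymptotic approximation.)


Step 1: Drop any zero differences (none here) and take |d_i|.
|d| = [6, 4, 7, 4, 6, 4, 5, 7, 2, 8, 3, 4]
Step 2: Midrank |d_i| (ties get averaged ranks).
ranks: |6|->8.5, |4|->4.5, |7|->10.5, |4|->4.5, |6|->8.5, |4|->4.5, |5|->7, |7|->10.5, |2|->1, |8|->12, |3|->2, |4|->4.5
Step 3: Attach original signs; sum ranks with positive sign and with negative sign.
W+ = 10.5 + 4.5 + 8.5 + 4.5 + 7 + 12 + 2 = 49
W- = 8.5 + 4.5 + 10.5 + 1 + 4.5 = 29
(Check: W+ + W- = 78 should equal n(n+1)/2 = 78.)
Step 4: Test statistic W = min(W+, W-) = 29.
Step 5: Ties in |d|, so use the tie-corrected normal approximation.
        E[W] = n(n+1)/4 = 12*13/4 = 39.
        Tie groups: |d|=4 (t=4), |d|=6 (t=2), |d|=7 (t=2); sum(t^3 - t) = 72.
        Var[W] = n(n+1)(2n+1)/24 - sum(t^3-t)/48 = 3900/24 - 72/48 = 161.
        z = (W - E[W]) / sqrt(Var[W]) = (29 - 39) / 12.6886 = -0.7881.
        Two-sided p = 2*Phi(z) = 0.430632.
Step 6: alpha = 0.1. fail to reject H0.

W+ = 49, W- = 29, W = min = 29, p = 0.430632, fail to reject H0.


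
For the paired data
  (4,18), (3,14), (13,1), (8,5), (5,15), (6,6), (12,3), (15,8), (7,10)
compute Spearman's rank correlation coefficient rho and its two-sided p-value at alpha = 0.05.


Step 1: Rank x and y separately (midranks; no ties here).
rank(x): 4->2, 3->1, 13->8, 8->6, 5->3, 6->4, 12->7, 15->9, 7->5
rank(y): 18->9, 14->7, 1->1, 5->3, 15->8, 6->4, 3->2, 8->5, 10->6
Step 2: d_i = R_x(i) - R_y(i); compute d_i^2.
  (2-9)^2=49, (1-7)^2=36, (8-1)^2=49, (6-3)^2=9, (3-8)^2=25, (4-4)^2=0, (7-2)^2=25, (9-5)^2=16, (5-6)^2=1
sum(d^2) = 210.
Step 3: rho = 1 - 6*210 / (9*(9^2 - 1)) = 1 - 1260/720 = -0.750000.
Step 4: Under H0, t = rho * sqrt((n-2)/(1-rho^2)) = -3.0000 ~ t(7).
Step 5: Two-sided p-value from the t-distribution with 7 df = 0.019942.
Step 6: alpha = 0.05. reject H0.

rho = -0.7500, p = 0.019942, reject H0 at alpha = 0.05.


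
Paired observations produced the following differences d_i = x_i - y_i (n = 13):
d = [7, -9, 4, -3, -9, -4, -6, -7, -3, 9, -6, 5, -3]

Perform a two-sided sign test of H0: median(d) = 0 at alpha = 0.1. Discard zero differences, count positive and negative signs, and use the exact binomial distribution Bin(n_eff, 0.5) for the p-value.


Step 1: Discard zero differences. Original n = 13; n_eff = number of nonzero differences = 13.
Nonzero differences (with sign): +7, -9, +4, -3, -9, -4, -6, -7, -3, +9, -6, +5, -3
Step 2: Count signs: positive = 4, negative = 9.
Step 3: Under H0: P(positive) = 0.5, so the number of positives S ~ Bin(13, 0.5).
Step 4: Two-sided exact p-value = sum of Bin(13,0.5) probabilities at or below the observed probability = 0.266846.
Step 5: alpha = 0.1. fail to reject H0.

n_eff = 13, pos = 4, neg = 9, p = 0.266846, fail to reject H0.


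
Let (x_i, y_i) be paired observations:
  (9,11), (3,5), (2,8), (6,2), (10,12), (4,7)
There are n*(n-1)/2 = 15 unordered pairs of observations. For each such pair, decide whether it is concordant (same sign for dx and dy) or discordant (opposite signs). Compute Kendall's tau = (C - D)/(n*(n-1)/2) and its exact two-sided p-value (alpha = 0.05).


Step 1: Enumerate the 15 unordered pairs (i,j) with i<j and classify each by sign(x_j-x_i) * sign(y_j-y_i).
  (1,2):dx=-6,dy=-6->C; (1,3):dx=-7,dy=-3->C; (1,4):dx=-3,dy=-9->C; (1,5):dx=+1,dy=+1->C
  (1,6):dx=-5,dy=-4->C; (2,3):dx=-1,dy=+3->D; (2,4):dx=+3,dy=-3->D; (2,5):dx=+7,dy=+7->C
  (2,6):dx=+1,dy=+2->C; (3,4):dx=+4,dy=-6->D; (3,5):dx=+8,dy=+4->C; (3,6):dx=+2,dy=-1->D
  (4,5):dx=+4,dy=+10->C; (4,6):dx=-2,dy=+5->D; (5,6):dx=-6,dy=-5->C
Step 2: C = 10, D = 5, total pairs = 15.
Step 3: tau = (C - D)/(n(n-1)/2) = (10 - 5)/15 = 0.333333.
Step 4: Exact two-sided p-value (enumerate n! = 720 permutations of y under H0): p = 0.469444.
Step 5: alpha = 0.05. fail to reject H0.

tau_b = 0.3333 (C=10, D=5), p = 0.469444, fail to reject H0.


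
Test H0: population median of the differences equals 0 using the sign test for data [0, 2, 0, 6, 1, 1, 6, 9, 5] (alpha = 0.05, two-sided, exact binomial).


Step 1: Discard zero differences. Original n = 9; n_eff = number of nonzero differences = 7.
Nonzero differences (with sign): +2, +6, +1, +1, +6, +9, +5
Step 2: Count signs: positive = 7, negative = 0.
Step 3: Under H0: P(positive) = 0.5, so the number of positives S ~ Bin(7, 0.5).
Step 4: Two-sided exact p-value = sum of Bin(7,0.5) probabilities at or below the observed probability = 0.015625.
Step 5: alpha = 0.05. reject H0.

n_eff = 7, pos = 7, neg = 0, p = 0.015625, reject H0.


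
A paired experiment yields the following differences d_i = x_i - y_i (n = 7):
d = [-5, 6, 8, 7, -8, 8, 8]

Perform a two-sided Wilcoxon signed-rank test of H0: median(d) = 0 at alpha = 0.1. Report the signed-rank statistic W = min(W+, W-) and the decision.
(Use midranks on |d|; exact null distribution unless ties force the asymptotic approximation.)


Step 1: Drop any zero differences (none here) and take |d_i|.
|d| = [5, 6, 8, 7, 8, 8, 8]
Step 2: Midrank |d_i| (ties get averaged ranks).
ranks: |5|->1, |6|->2, |8|->5.5, |7|->3, |8|->5.5, |8|->5.5, |8|->5.5
Step 3: Attach original signs; sum ranks with positive sign and with negative sign.
W+ = 2 + 5.5 + 3 + 5.5 + 5.5 = 21.5
W- = 1 + 5.5 = 6.5
(Check: W+ + W- = 28 should equal n(n+1)/2 = 28.)
Step 4: Test statistic W = min(W+, W-) = 6.5.
Step 5: Ties in |d|, so use the tie-corrected normal approximation.
        E[W] = n(n+1)/4 = 7*8/4 = 14.
        Tie groups: |d|=8 (t=4); sum(t^3 - t) = 60.
        Var[W] = n(n+1)(2n+1)/24 - sum(t^3-t)/48 = 840/24 - 60/48 = 33.75.
        z = (W - E[W]) / sqrt(Var[W]) = (6.5 - 14) / 5.8095 = -1.2910.
        Two-sided p = 2*Phi(z) = 0.196706.
Step 6: alpha = 0.1. fail to reject H0.

W+ = 21.5, W- = 6.5, W = min = 6.5, p = 0.196706, fail to reject H0.


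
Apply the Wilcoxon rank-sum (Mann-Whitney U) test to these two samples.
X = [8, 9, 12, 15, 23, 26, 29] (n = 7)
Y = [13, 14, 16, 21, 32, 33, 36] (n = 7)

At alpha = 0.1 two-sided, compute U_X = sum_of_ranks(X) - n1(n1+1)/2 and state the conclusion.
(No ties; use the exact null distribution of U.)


Step 1: Combine and sort all 14 observations; assign midranks.
sorted (value, group): (8,X), (9,X), (12,X), (13,Y), (14,Y), (15,X), (16,Y), (21,Y), (23,X), (26,X), (29,X), (32,Y), (33,Y), (36,Y)
ranks: 8->1, 9->2, 12->3, 13->4, 14->5, 15->6, 16->7, 21->8, 23->9, 26->10, 29->11, 32->12, 33->13, 36->14
Step 2: Rank sum for X: R1 = 1 + 2 + 3 + 6 + 9 + 10 + 11 = 42.
Step 3: U_X = R1 - n1(n1+1)/2 = 42 - 7*8/2 = 42 - 28 = 14.
       U_Y = n1*n2 - U_X = 49 - 14 = 35.
Step 4: No ties, so the exact null distribution of U (based on enumerating the C(14,7) = 3432 equally likely rank assignments) gives the two-sided p-value.
Step 5: p-value = 0.208625; compare to alpha = 0.1. fail to reject H0.

U_X = 14, p = 0.208625, fail to reject H0 at alpha = 0.1.
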